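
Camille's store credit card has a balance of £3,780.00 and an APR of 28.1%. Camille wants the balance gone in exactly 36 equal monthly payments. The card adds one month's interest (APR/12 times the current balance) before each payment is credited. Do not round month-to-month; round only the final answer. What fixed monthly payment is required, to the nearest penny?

Monthly rate r = 28.1%/12 = 2.34167% = 0.0234167.
Level-payment amortization: P = B₀·r / (1 − (1+r)^(−n)) = 3780.00·0.0234167 / (1 − 1.02342^(−36)).
Denominator 1 − (1+r)^(−36) = 0.565379178.
P = 88.515 / 0.565379178 ≈ 156.56.

£156.56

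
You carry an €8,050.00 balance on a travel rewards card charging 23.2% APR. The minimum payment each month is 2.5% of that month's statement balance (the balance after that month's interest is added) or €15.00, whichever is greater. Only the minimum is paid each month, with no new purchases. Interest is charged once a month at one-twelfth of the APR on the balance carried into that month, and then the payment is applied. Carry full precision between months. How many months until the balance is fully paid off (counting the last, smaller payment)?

Monthly rate r = 23.2%/12 = 1.93333% = 0.0193333.
While 2.5% of the post-interest balance exceeds €15.00, each month B ← (B·(1+r))·(1 − 0.025), i.e. B shrinks by the factor (1+r)·0.975 = 0.99385.
This holds for months 1–424. Entering month 425 the balance is €588.62; 2.5% of the post-interest balance is now below €15.00, so the flat €15.00 minimum applies from here.
From month 425 a fixed €15.00 at rate r clears €588.62 in 75 more payments. Total: 424 + 75 = 499 months.

499 months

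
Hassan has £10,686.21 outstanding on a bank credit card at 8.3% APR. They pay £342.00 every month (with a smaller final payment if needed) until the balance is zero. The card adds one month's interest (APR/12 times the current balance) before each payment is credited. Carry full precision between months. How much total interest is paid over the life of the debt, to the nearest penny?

£1,395.64

Monthly rate r = 8.3%/12 = 0.691667% = 0.00691667.
Payoff takes n = ⌈−ln(1 − rB₀/P)/ln(1+r)⌉ = ⌈35.326⌉ = 36 payments; the last is £111.85.
Total paid = 35·£342.00 + £111.85 = £12,081.85.
Total interest = total paid − principal = £12,081.85 − £10,686.21 = £1,395.64.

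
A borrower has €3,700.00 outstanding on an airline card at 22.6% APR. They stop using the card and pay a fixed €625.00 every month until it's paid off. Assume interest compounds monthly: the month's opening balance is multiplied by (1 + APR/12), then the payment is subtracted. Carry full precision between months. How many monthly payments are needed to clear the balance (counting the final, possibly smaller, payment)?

7 months

Monthly rate r = 22.6%/12 = 1.88333% = 0.0188333.
Recurrence: B ← B·(1+r) − €625.00.
Month 1: interest €69.68; balance after payment €3,144.68.
Month 2: interest €59.22; balance after payment €2,578.91.
Closed form: n = −ln(1 − rB₀/P)/ln(1+r) = −ln(0.88851)/ln(1.01883) ≈ 6.336, so the balance reaches zero during payment 7.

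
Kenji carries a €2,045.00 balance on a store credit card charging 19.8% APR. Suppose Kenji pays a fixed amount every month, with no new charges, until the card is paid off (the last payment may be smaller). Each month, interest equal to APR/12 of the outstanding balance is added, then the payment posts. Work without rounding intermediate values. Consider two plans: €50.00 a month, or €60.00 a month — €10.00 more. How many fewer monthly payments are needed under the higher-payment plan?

Monthly rate r = 19.8%/12 = 1.65% = 0.0165.
At €50.00/mo: n = ⌈−ln(1 − rB₀/P)/ln(1+r)⌉ = 69 payments (last €32.55); total interest = total paid − €2,045.00 = €1,387.55.
At €60.00/mo: 51 payments (last €29.91); total interest €984.91.
Payments saved = 69 − 51 = 18.

18 fewer payments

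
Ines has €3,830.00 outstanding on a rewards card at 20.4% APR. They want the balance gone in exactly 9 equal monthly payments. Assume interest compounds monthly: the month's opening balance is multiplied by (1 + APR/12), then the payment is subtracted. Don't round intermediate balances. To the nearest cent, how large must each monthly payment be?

Monthly rate r = 20.4%/12 = 1.7% = 0.017.
Level-payment amortization: P = B₀·r / (1 − (1+r)^(−n)) = 3830.00·0.017 / (1 − 1.017^(−9)).
Denominator 1 − (1+r)^(−9) = 0.14076606.
P = 65.11 / 0.14076606 ≈ 462.54.

€462.54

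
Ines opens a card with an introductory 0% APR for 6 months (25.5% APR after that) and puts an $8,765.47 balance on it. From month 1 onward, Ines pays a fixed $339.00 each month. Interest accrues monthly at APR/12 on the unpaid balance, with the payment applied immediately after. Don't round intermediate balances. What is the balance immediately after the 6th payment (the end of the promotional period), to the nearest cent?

$6,731.47

Promo months 1–6 at r₀ = 0%/12 = 0; months 7+ at r₁ = 25.5%/12 = 0.02125.
After month 6 (no interest yet): B = $8,765.47 − 6·$339.00 = $6,731.47.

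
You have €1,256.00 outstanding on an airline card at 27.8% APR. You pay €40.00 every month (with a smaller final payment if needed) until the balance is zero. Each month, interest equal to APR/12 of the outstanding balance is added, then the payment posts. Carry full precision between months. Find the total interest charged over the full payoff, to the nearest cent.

Monthly rate r = 27.8%/12 = 2.31667% = 0.0231667.
Payoff takes n = ⌈−ln(1 − rB₀/P)/ln(1+r)⌉ = ⌈56.757⌉ = 57 payments; the last is €30.37.
Total paid = 56·€40.00 + €30.37 = €2,270.37.
Total interest = total paid − principal = €2,270.37 − €1,256.00 = €1,014.37.

€1,014.37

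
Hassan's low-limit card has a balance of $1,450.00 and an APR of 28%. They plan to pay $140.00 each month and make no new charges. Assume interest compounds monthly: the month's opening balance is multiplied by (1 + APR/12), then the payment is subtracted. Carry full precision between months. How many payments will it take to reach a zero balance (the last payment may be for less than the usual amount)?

12 payments

Monthly rate r = 28%/12 = 2.33333% = 0.0233333.
Recurrence: B ← B·(1+r) − $140.00.
Month 1: interest $33.83; balance after payment $1,343.83.
Month 2: interest $31.36; balance after payment $1,235.19.
Closed form: n = −ln(1 − rB₀/P)/ln(1+r) = −ln(0.75833)/ln(1.02333) ≈ 11.993, so the balance reaches zero during payment 12.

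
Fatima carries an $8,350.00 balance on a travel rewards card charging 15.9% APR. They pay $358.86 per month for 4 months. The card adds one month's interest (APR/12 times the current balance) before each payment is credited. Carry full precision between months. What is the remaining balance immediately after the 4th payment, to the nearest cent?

Monthly rate r = 15.9%/12 = 1.325% = 0.01325.
Each month: B ← B·(1+r) − $358.86.
Month 1: interest $110.64; balance after payment $8,101.78.
Month 2: interest $107.35; balance after payment $7,850.27.
Month 3: interest $104.02; balance after payment $7,595.42.
Month 4: interest $100.64; balance after payment $7,337.20.

$7,337.20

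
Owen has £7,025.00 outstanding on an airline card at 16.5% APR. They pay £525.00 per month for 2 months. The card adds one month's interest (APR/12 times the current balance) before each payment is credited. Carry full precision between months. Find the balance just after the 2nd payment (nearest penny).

Monthly rate r = 16.5%/12 = 1.375% = 0.01375.
Each month: B ← B·(1+r) − £525.00.
Month 1: interest £96.59; balance after payment £6,596.59.
Month 2: interest £90.70; balance after payment £6,162.30.

£6,162.30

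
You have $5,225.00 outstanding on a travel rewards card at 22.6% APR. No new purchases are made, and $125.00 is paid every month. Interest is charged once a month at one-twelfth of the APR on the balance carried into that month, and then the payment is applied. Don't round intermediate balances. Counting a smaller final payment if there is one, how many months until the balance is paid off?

Monthly rate r = 22.6%/12 = 1.88333% = 0.0188333.
Recurrence: B ← B·(1+r) − $125.00.
Month 1: interest $98.40; balance after payment $5,198.40.
Month 2: interest $97.90; balance after payment $5,171.31.
Closed form: n = −ln(1 − rB₀/P)/ln(1+r) = −ln(0.21277)/ln(1.01883) ≈ 82.943, so the balance reaches zero during payment 83.

83 payments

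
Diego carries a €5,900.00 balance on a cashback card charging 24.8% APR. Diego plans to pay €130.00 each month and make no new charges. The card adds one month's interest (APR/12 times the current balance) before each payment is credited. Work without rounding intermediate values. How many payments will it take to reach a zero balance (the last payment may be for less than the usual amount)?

Monthly rate r = 24.8%/12 = 2.06667% = 0.0206667.
Recurrence: B ← B·(1+r) − €130.00.
Month 1: interest €121.93; balance after payment €5,891.93.
Month 2: interest €121.77; balance after payment €5,883.70.
Closed form: n = −ln(1 − rB₀/P)/ln(1+r) = −ln(0.062051)/ln(1.02067) ≈ 135.891, so the balance reaches zero during payment 136.

136 months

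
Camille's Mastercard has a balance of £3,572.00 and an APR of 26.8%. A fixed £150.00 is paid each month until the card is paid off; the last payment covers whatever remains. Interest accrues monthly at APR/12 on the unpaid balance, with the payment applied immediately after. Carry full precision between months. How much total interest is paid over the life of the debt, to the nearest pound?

£1,582

Monthly rate r = 26.8%/12 = 2.23333% = 0.0223333.
Payoff takes n = ⌈−ln(1 − rB₀/P)/ln(1+r)⌉ = ⌈34.360⌉ = 35 payments; the last is £54.36.
Total paid = 34·£150.00 + £54.36 = £5,154.36.
Total interest = total paid − principal = £5,154.36 − £3,572.00 = £1,582.36.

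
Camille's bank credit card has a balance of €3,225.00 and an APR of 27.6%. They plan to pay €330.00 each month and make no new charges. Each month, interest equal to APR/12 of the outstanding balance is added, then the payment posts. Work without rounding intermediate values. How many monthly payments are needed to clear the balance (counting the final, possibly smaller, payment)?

12 payments

Monthly rate r = 27.6%/12 = 2.3% = 0.023.
Recurrence: B ← B·(1+r) − €330.00.
Month 1: interest €74.17; balance after payment €2,969.18.
Month 2: interest €68.29; balance after payment €2,707.47.
Closed form: n = −ln(1 − rB₀/P)/ln(1+r) = −ln(0.77523)/ln(1.023) ≈ 11.196, so the balance reaches zero during payment 12.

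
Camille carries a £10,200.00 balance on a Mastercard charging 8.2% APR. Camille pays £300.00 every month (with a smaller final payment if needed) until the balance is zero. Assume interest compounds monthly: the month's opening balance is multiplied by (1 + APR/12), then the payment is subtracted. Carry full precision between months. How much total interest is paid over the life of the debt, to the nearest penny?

£1,447.55

Monthly rate r = 8.2%/12 = 0.683333% = 0.00683333.
Payoff takes n = ⌈−ln(1 − rB₀/P)/ln(1+r)⌉ = ⌈38.825⌉ = 39 payments; the last is £247.55.
Total paid = 38·£300.00 + £247.55 = £11,647.55.
Total interest = total paid − principal = £11,647.55 − £10,200.00 = £1,447.55.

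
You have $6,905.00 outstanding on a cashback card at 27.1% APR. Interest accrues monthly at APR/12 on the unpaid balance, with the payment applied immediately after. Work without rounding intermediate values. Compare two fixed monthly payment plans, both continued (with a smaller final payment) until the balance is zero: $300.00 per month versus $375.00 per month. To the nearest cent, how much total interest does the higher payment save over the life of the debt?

$827.32

Monthly rate r = 27.1%/12 = 2.25833% = 0.0225833.
At $300.00/mo: n = ⌈−ln(1 − rB₀/P)/ln(1+r)⌉ = 33 payments (last $254.47); total interest = total paid − $6,905.00 = $2,949.47.
At $375.00/mo: 25 payments (last $27.15); total interest $2,122.15.
Interest saved = $2,949.47 − $2,122.15 = $827.32.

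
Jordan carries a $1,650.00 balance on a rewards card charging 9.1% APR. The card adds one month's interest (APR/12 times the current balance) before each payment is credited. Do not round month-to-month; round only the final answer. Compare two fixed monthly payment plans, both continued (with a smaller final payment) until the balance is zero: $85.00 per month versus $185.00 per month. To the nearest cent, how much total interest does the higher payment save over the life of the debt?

$76.58

Monthly rate r = 9.1%/12 = 0.758333% = 0.00758333.
At $85.00/mo: n = ⌈−ln(1 − rB₀/P)/ln(1+r)⌉ = 22 payments (last $6.64); total interest = total paid − $1,650.00 = $141.64.
At $185.00/mo: 10 payments (last $50.06); total interest $65.06.
Interest saved = $141.64 − $65.06 = $76.58.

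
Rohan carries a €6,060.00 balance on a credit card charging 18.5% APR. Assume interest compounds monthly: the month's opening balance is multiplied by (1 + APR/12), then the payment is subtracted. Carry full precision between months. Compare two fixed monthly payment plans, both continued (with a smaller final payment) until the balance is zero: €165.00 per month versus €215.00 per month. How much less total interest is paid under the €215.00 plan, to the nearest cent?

€995.80

Monthly rate r = 18.5%/12 = 1.54167% = 0.0154167.
At €165.00/mo: n = ⌈−ln(1 − rB₀/P)/ln(1+r)⌉ = 55 payments (last €97.93); total interest = total paid − €6,060.00 = €2,947.93.
At €215.00/mo: 38 payments (last €57.13); total interest €1,952.13.
Interest saved = €2,947.93 − €1,952.13 = €995.80.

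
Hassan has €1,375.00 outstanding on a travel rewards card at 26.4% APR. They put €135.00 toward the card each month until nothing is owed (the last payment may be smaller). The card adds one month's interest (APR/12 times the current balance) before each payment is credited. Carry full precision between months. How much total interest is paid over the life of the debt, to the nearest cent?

Monthly rate r = 26.4%/12 = 2.2% = 0.022.
Payoff takes n = ⌈−ln(1 − rB₀/P)/ln(1+r)⌉ = ⌈11.658⌉ = 12 payments; the last is €89.18.
Total paid = 11·€135.00 + €89.18 = €1,574.18.
Total interest = total paid − principal = €1,574.18 − €1,375.00 = €199.18.

€199.18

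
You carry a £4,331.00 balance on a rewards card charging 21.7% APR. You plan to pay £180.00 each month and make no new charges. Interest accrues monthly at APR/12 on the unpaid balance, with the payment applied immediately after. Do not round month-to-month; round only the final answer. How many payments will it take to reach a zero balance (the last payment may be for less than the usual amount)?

32 months

Monthly rate r = 21.7%/12 = 1.80833% = 0.0180833.
Recurrence: B ← B·(1+r) − £180.00.
Month 1: interest £78.32; balance after payment £4,229.32.
Month 2: interest £76.48; balance after payment £4,125.80.
Closed form: n = −ln(1 − rB₀/P)/ln(1+r) = −ln(0.56489)/ln(1.01808) ≈ 31.867, so the balance reaches zero during payment 32.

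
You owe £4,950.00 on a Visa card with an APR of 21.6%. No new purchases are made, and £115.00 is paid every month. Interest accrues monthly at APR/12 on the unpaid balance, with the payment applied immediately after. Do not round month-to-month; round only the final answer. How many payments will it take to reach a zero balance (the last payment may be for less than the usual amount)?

Monthly rate r = 21.6%/12 = 1.8% = 0.018.
Recurrence: B ← B·(1+r) − £115.00.
Month 1: interest £89.10; balance after payment £4,924.10.
Month 2: interest £88.63; balance after payment £4,897.73.
Closed form: n = −ln(1 − rB₀/P)/ln(1+r) = −ln(0.22522)/ln(1.018) ≈ 83.559, so the balance reaches zero during payment 84.

84 payments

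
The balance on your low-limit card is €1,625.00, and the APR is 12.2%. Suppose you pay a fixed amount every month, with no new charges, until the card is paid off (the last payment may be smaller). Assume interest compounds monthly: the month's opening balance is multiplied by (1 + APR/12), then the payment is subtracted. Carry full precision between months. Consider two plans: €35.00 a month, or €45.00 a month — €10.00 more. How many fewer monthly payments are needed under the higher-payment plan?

Monthly rate r = 12.2%/12 = 1.01667% = 0.0101667.
At €35.00/mo: n = ⌈−ln(1 − rB₀/P)/ln(1+r)⌉ = 64 payments (last €5.00); total interest = total paid − €1,625.00 = €585.00.
At €45.00/mo: 46 payments (last €10.27); total interest €410.27.
Payments saved = 64 − 46 = 18.

18 fewer payments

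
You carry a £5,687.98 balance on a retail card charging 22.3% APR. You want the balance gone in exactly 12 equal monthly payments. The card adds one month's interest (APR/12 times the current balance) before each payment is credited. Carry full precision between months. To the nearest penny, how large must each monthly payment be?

Monthly rate r = 22.3%/12 = 1.85833% = 0.0185833.
Level-payment amortization: P = B₀·r / (1 − (1+r)^(−n)) = 5687.98·0.0185833 / (1 − 1.01858^(−12)).
Denominator 1 − (1+r)^(−12) = 0.198245859.
P = 105.702 / 0.198245859 ≈ 533.18.

£533.18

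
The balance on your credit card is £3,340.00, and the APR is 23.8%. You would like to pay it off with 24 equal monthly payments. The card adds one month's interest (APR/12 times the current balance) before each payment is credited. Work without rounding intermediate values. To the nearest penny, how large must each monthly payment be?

Monthly rate r = 23.8%/12 = 1.98333% = 0.0198333.
Level-payment amortization: P = B₀·r / (1 − (1+r)^(−n)) = 3340.00·0.0198333 / (1 − 1.01983^(−24)).
Denominator 1 − (1+r)^(−24) = 0.375835402.
P = 66.2433 / 0.375835402 ≈ 176.26.

£176.26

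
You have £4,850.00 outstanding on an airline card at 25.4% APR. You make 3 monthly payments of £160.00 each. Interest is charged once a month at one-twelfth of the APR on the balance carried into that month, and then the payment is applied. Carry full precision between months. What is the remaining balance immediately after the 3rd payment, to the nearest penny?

Monthly rate r = 25.4%/12 = 2.11667% = 0.0211667.
Each month: B ← B·(1+r) − £160.00.
Month 1: interest £102.66; balance after payment £4,792.66.
Month 2: interest £101.44; balance after payment £4,734.10.
Month 3: interest £100.21; balance after payment £4,674.31.

£4,674.31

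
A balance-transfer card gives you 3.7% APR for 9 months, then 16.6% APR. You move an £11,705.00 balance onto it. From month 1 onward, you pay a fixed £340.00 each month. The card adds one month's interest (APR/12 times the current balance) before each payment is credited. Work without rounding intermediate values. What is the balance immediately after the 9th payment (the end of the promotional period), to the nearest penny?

£8,935.84

Promo months 1–9 at r₀ = 3.7%/12 = 0.00308333; months 10+ at r₁ = 16.6%/12 = 0.0138333.
After month 9: iterate B ← B·(1+r₀) − £340.00 for 9 months → £8,935.84.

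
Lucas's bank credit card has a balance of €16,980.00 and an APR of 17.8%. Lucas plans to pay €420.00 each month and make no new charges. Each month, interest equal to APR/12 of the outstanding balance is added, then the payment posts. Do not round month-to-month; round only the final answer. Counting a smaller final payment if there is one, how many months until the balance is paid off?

Monthly rate r = 17.8%/12 = 1.48333% = 0.0148333.
Recurrence: B ← B·(1+r) − €420.00.
Month 1: interest €251.87; balance after payment €16,811.87.
Month 2: interest €249.38; balance after payment €16,641.25.
Closed form: n = −ln(1 − rB₀/P)/ln(1+r) = −ln(0.40031)/ln(1.01483) ≈ 62.177, so the balance reaches zero during payment 63.

63 payments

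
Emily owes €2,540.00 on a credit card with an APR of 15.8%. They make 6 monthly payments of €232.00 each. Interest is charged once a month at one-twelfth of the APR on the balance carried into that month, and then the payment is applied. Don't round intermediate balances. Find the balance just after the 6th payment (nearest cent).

€1,308.75

Monthly rate r = 15.8%/12 = 1.31667% = 0.0131667.
Each month: B ← B·(1+r) − €232.00.
Month 1: interest €33.44; balance after payment €2,341.44.
Month 2: interest €30.83; balance after payment €2,140.27.
Month 3: interest €28.18; balance after payment €1,936.45.
Month 4: interest €25.50; balance after payment €1,729.95.
Month 5: interest €22.78; balance after payment €1,520.73.
Month 6: interest €20.02; balance after payment €1,308.75.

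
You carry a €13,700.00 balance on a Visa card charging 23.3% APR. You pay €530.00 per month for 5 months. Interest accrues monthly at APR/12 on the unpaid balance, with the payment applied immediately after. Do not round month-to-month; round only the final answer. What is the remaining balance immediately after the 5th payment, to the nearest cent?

Monthly rate r = 23.3%/12 = 1.94167% = 0.0194167.
Each month: B ← B·(1+r) − €530.00.
Month 1: interest €266.01; balance after payment €13,436.01.
Month 2: interest €260.88; balance after payment €13,166.89.
Month 3: interest €255.66; balance after payment €12,892.55.
Month 4: interest €250.33; balance after payment €12,612.88.
Month 5: interest €244.90; balance after payment €12,327.78.

€12,327.78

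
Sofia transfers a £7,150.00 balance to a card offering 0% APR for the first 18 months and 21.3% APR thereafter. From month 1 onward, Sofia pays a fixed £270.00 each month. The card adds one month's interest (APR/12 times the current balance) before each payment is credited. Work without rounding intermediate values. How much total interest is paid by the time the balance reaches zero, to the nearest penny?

£214.33

Promo months 1–18 at r₀ = 0%/12 = 0; months 19+ at r₁ = 21.3%/12 = 0.01775.
After month 18 (no interest yet): B = £7,150.00 − 18·£270.00 = £2,290.00.
Then at r₁ with £270.00/mo: n₂ = −ln(1 − r₁·B/P)/ln(1+r₁) ≈ 9.27 → 10 more payments.
Total paid = 27·£270.00 + £74.33 = £7,364.33; interest = £7,364.33 − £7,150.00 = £214.33.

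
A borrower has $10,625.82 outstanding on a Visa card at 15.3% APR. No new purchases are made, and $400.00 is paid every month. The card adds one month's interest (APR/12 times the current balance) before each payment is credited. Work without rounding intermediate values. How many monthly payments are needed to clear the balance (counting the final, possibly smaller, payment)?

33 payments

Monthly rate r = 15.3%/12 = 1.275% = 0.01275.
Recurrence: B ← B·(1+r) − $400.00.
Month 1: interest $135.48; balance after payment $10,361.30.
Month 2: interest $132.11; balance after payment $10,093.41.
Closed form: n = −ln(1 − rB₀/P)/ln(1+r) = −ln(0.6613)/ln(1.01275) ≈ 32.641, so the balance reaches zero during payment 33.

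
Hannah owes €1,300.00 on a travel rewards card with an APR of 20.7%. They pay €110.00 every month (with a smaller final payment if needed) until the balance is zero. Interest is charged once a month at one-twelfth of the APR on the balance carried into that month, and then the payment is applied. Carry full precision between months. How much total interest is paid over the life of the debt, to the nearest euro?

Monthly rate r = 20.7%/12 = 1.725% = 0.01725.
Payoff takes n = ⌈−ln(1 − rB₀/P)/ln(1+r)⌉ = ⌈13.330⌉ = 14 payments; the last is €36.53.
Total paid = 13·€110.00 + €36.53 = €1,466.53.
Total interest = total paid − principal = €1,466.53 − €1,300.00 = €166.53.

€167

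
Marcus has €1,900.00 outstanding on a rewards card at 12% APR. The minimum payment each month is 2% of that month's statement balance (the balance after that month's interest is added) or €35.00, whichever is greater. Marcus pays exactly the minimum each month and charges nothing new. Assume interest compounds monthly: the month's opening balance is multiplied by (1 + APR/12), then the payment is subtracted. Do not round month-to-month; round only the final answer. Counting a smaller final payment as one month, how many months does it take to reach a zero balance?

Monthly rate r = 12%/12 = 1% = 0.01.
While 2% of the post-interest balance exceeds €35.00, each month B ← (B·(1+r))·(1 − 0.02), i.e. B shrinks by the factor (1+r)·0.98 = 0.9898.
This holds for months 1–9. Entering month 10 the balance is €1,732.53; 2% of the post-interest balance is now below €35.00, so the flat €35.00 minimum applies from here.
From month 10 a fixed €35.00 at rate r clears €1,732.53 in 69 more payments. Total: 9 + 69 = 78 months.

78 months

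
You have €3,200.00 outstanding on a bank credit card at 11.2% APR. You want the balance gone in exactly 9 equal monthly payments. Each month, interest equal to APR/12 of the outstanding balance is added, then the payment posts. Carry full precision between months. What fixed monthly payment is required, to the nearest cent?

Monthly rate r = 11.2%/12 = 0.933333% = 0.00933333.
Level-payment amortization: P = B₀·r / (1 − (1+r)^(−n)) = 3200.00·0.00933333 / (1 − 1.00933^(−9)).
Denominator 1 − (1+r)^(−9) = 0.0802104841.
P = 29.8667 / 0.0802104841 ≈ 372.35.

€372.35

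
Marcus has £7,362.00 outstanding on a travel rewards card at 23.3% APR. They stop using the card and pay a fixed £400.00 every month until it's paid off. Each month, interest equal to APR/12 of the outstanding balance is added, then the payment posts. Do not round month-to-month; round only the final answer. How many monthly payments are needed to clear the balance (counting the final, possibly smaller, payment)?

23 months

Monthly rate r = 23.3%/12 = 1.94167% = 0.0194167.
Recurrence: B ← B·(1+r) − £400.00.
Month 1: interest £142.95; balance after payment £7,104.95.
Month 2: interest £137.95; balance after payment £6,842.90.
Closed form: n = −ln(1 − rB₀/P)/ln(1+r) = −ln(0.64264)/ln(1.01942) ≈ 22.993, so the balance reaches zero during payment 23.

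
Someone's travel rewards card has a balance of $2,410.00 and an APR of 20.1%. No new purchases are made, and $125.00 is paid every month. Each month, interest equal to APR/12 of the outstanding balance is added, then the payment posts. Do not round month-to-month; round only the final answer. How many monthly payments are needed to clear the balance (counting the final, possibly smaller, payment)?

24 months

Monthly rate r = 20.1%/12 = 1.675% = 0.01675.
Recurrence: B ← B·(1+r) − $125.00.
Month 1: interest $40.37; balance after payment $2,325.37.
Month 2: interest $38.95; balance after payment $2,239.32.
Closed form: n = −ln(1 − rB₀/P)/ln(1+r) = −ln(0.67706)/ln(1.01675) ≈ 23.478, so the balance reaches zero during payment 24.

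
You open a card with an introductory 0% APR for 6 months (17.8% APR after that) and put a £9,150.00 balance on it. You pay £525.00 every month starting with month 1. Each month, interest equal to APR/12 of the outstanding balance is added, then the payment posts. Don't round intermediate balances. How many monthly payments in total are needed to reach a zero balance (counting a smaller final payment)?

19 months

Promo months 1–6 at r₀ = 0%/12 = 0; months 7+ at r₁ = 17.8%/12 = 0.0148333.
After month 6 (no interest yet): B = £9,150.00 − 6·£525.00 = £6,000.00.
Then at r₁ with £525.00/mo: n₂ = −ln(1 − r₁·B/P)/ln(1+r₁) ≈ 12.62 → 13 more payments.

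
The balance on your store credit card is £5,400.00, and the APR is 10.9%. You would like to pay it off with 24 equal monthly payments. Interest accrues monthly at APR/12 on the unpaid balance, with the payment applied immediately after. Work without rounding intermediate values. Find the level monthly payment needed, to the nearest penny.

£251.43

Monthly rate r = 10.9%/12 = 0.908333% = 0.00908333.
Level-payment amortization: P = B₀·r / (1 − (1+r)^(−n)) = 5400.00·0.00908333 / (1 − 1.00908^(−24)).
Denominator 1 − (1+r)^(−24) = 0.195082806.
P = 49.05 / 0.195082806 ≈ 251.43.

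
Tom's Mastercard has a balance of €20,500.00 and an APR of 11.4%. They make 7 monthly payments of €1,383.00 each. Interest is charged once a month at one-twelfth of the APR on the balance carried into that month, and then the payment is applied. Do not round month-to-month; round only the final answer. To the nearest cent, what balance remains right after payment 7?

Monthly rate r = 11.4%/12 = 0.95% = 0.0095.
Each month: B ← B·(1+r) − €1,383.00.
Month 1: interest €194.75; balance after payment €19,311.75.
Month 2: interest €183.46; balance after payment €18,112.21.
Month 3: interest €172.07; balance after payment €16,901.28.
Month 4: interest €160.56; balance after payment €15,678.84.
Month 5: interest €148.95; balance after payment €14,444.79.
Month 6: interest €137.23; balance after payment €13,199.01.
Month 7: interest €125.39; balance after payment €11,941.40.

€11,941.40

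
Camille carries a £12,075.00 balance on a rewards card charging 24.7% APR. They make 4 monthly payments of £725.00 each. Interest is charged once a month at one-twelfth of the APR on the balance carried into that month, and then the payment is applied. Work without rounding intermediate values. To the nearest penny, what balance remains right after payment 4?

Monthly rate r = 24.7%/12 = 2.05833% = 0.0205833.
Each month: B ← B·(1+r) − £725.00.
Month 1: interest £248.54; balance after payment £11,598.54.
Month 2: interest £238.74; balance after payment £11,112.28.
Month 3: interest £228.73; balance after payment £10,616.01.
Month 4: interest £218.51; balance after payment £10,109.52.

£10,109.52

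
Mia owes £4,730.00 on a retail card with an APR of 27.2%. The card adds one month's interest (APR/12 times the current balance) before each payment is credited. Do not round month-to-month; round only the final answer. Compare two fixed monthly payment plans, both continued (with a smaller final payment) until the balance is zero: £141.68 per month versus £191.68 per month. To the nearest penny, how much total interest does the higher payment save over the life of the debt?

£1,926.96

Monthly rate r = 27.2%/12 = 2.26667% = 0.0226667.
At £141.68/mo: n = ⌈−ln(1 − rB₀/P)/ln(1+r)⌉ = 64 payments (last £9.72); total interest = total paid − £4,730.00 = £4,205.56.
At £191.68/mo: 37 payments (last £108.12); total interest £2,278.60.
Interest saved = £4,205.56 − £2,278.60 = £1,926.96.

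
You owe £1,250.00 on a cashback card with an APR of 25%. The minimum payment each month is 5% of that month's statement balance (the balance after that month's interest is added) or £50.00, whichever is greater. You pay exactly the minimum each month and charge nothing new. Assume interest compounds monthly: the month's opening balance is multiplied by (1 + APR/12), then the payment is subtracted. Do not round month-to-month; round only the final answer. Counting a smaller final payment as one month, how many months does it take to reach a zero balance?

34 months

Monthly rate r = 25%/12 = 2.08333% = 0.0208333.
While 5% of the post-interest balance exceeds £50.00, each month B ← (B·(1+r))·(1 − 0.05), i.e. B shrinks by the factor (1+r)·0.95 = 0.96979.
This holds for months 1–8. Entering month 9 the balance is £978.00; 5% of the post-interest balance is now below £50.00, so the flat £50.00 minimum applies from here.
From month 9 a fixed £50.00 at rate r clears £978.00 in 26 more payments. Total: 8 + 26 = 34 months.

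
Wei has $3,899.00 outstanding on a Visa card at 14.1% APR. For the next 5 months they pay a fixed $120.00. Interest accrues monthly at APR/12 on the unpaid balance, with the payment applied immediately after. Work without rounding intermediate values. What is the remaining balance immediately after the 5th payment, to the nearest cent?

Monthly rate r = 14.1%/12 = 1.175% = 0.01175.
Each month: B ← B·(1+r) − $120.00.
Month 1: interest $45.81; balance after payment $3,824.81.
Month 2: interest $44.94; balance after payment $3,749.75.
Month 3: interest $44.06; balance after payment $3,673.81.
Month 4: interest $43.17; balance after payment $3,596.98.
Month 5: interest $42.26; balance after payment $3,519.25.

$3,519.25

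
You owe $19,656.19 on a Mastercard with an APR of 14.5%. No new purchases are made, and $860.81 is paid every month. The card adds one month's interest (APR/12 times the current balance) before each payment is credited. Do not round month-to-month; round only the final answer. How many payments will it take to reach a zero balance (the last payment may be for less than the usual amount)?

Monthly rate r = 14.5%/12 = 1.20833% = 0.0120833.
Recurrence: B ← B·(1+r) − $860.81.
Month 1: interest $237.51; balance after payment $19,032.89.
Month 2: interest $229.98; balance after payment $18,402.06.
Closed form: n = −ln(1 − rB₀/P)/ln(1+r) = −ln(0.72408)/ln(1.01208) ≈ 26.880, so the balance reaches zero during payment 27.

27 months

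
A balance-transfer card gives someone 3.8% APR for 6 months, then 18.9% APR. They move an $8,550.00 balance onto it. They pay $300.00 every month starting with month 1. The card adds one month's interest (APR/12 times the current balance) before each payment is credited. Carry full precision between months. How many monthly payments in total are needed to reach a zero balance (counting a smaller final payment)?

Promo months 1–6 at r₀ = 3.8%/12 = 0.00316667; months 7+ at r₁ = 18.9%/12 = 0.01575.
After month 6: iterate B ← B·(1+r₀) − $300.00 for 6 months → $6,899.43.
Then at r₁ with $300.00/mo: n₂ = −ln(1 − r₁·B/P)/ln(1+r₁) ≈ 28.78 → 29 more payments.

35 months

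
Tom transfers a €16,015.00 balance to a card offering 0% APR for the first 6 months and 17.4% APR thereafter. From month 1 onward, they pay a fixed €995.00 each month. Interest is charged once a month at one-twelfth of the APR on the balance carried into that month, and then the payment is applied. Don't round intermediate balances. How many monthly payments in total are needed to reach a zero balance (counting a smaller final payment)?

17 months

Promo months 1–6 at r₀ = 0%/12 = 0; months 7+ at r₁ = 17.4%/12 = 0.0145.
After month 6 (no interest yet): B = €16,015.00 − 6·€995.00 = €10,045.00.
Then at r₁ with €995.00/mo: n₂ = −ln(1 − r₁·B/P)/ln(1+r₁) ≈ 10.99 → 11 more payments.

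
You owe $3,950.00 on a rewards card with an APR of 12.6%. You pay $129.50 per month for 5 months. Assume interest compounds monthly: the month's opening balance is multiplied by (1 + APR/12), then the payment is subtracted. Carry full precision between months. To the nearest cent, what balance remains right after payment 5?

$3,500.53

Monthly rate r = 12.6%/12 = 1.05% = 0.0105.
Each month: B ← B·(1+r) − $129.50.
Month 1: interest $41.47; balance after payment $3,861.97.
Month 2: interest $40.55; balance after payment $3,773.03.
Month 3: interest $39.62; balance after payment $3,683.14.
Month 4: interest $38.67; balance after payment $3,592.32.
Month 5: interest $37.72; balance after payment $3,500.53.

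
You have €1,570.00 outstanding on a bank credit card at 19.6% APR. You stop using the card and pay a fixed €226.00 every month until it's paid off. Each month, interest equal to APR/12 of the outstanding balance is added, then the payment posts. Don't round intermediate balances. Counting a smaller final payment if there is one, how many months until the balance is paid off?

Monthly rate r = 19.6%/12 = 1.63333% = 0.0163333.
Recurrence: B ← B·(1+r) − €226.00.
Month 1: interest €25.64; balance after payment €1,369.64.
Month 2: interest €22.37; balance after payment €1,166.01.
Closed form: n = −ln(1 − rB₀/P)/ln(1+r) = −ln(0.88653)/ln(1.01633) ≈ 7.434, so the balance reaches zero during payment 8.

8 payments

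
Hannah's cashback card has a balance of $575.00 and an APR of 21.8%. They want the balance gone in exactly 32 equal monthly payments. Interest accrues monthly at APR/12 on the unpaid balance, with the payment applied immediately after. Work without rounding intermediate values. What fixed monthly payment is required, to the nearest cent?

$23.85

Monthly rate r = 21.8%/12 = 1.81667% = 0.0181667.
Level-payment amortization: P = B₀·r / (1 − (1+r)^(−n)) = 575.00·0.0181667 / (1 − 1.01817^(−32)).
Denominator 1 − (1+r)^(−32) = 0.437922749.
P = 10.4458 / 0.437922749 ≈ 23.85.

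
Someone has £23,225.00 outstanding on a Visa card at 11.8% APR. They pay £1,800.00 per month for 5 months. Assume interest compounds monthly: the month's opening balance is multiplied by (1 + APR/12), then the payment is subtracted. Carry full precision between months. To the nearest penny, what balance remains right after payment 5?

Monthly rate r = 11.8%/12 = 0.983333% = 0.00983333.
Each month: B ← B·(1+r) − £1,800.00.
Month 1: interest £228.38; balance after payment £21,653.38.
Month 2: interest £212.92; balance after payment £20,066.30.
Month 3: interest £197.32; balance after payment £18,463.62.
Month 4: interest £181.56; balance after payment £16,845.18.
Month 5: interest £165.64; balance after payment £15,210.83.

£15,210.83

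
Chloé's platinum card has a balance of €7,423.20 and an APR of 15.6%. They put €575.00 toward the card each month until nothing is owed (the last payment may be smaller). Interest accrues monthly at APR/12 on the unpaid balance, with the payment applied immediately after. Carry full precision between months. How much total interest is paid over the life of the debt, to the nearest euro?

Monthly rate r = 15.6%/12 = 1.3% = 0.013.
Payoff takes n = ⌈−ln(1 − rB₀/P)/ln(1+r)⌉ = ⌈14.224⌉ = 15 payments; the last is €129.30.
Total paid = 14·€575.00 + €129.30 = €8,179.30.
Total interest = total paid − principal = €8,179.30 − €7,423.20 = €756.10.

€756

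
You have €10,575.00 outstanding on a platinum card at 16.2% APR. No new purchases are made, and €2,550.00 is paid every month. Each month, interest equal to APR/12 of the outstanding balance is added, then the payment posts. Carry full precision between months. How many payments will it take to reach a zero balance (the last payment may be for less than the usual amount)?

Monthly rate r = 16.2%/12 = 1.35% = 0.0135.
Recurrence: B ← B·(1+r) − €2,550.00.
Month 1: interest €142.76; balance after payment €8,167.76.
Month 2: interest €110.26; balance after payment €5,728.03.
Month 3: interest €77.33; balance after payment €3,255.36.
Month 4: interest €43.95; balance after payment €749.30.
Month 5: interest €10.12; balance after payment €0.00.

5 payments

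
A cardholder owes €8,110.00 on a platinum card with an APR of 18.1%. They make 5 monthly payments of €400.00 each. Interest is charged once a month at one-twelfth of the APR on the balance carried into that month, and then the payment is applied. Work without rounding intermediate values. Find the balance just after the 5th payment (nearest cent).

€6,679.11

Monthly rate r = 18.1%/12 = 1.50833% = 0.0150833.
Each month: B ← B·(1+r) − €400.00.
Month 1: interest €122.33; balance after payment €7,832.33.
Month 2: interest €118.14; balance after payment €7,550.46.
Month 3: interest €113.89; balance after payment €7,264.35.
Month 4: interest €109.57; balance after payment €6,973.92.
Month 5: interest €105.19; balance after payment €6,679.11.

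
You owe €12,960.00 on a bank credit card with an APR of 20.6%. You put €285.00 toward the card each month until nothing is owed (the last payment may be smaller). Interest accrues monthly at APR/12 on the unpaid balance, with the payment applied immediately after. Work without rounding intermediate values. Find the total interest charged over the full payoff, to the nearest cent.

€12,441.02

Monthly rate r = 20.6%/12 = 1.71667% = 0.0171667.
Payoff takes n = ⌈−ln(1 − rB₀/P)/ln(1+r)⌉ = ⌈89.125⌉ = 90 payments; the last is €36.02.
Total paid = 89·€285.00 + €36.02 = €25,401.02.
Total interest = total paid − principal = €25,401.02 − €12,960.00 = €12,441.02.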